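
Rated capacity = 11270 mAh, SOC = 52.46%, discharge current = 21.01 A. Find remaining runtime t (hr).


Convert: C_total = 11270 mAh = 11.27 Ah
Step 1: remaining = SOC/100 * C_total = 52.46/100 * 11.27 = 5.9122 Ah
Step 2: t = remaining / I = 5.9122 / 21.01 = 0.2814 hr

0.2814 hr


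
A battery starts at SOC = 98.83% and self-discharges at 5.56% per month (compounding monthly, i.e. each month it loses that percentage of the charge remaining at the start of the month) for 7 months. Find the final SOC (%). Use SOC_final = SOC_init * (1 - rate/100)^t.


Monthly retention factor = 1 - 5.56/100 = 0.9444
Over 7 months: factor^7 = 0.67003
SOC_final = 98.83 * 0.67003 = 66.22%

66.22%


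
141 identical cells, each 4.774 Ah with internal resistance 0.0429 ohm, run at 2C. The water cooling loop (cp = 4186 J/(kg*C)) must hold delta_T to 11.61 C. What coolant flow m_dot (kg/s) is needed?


Step 1: I = 2 * 4.774 = 9.548 A
Step 2: Q_cell = I^2 * R = 9.548^2 * 0.0429 = 3.9109 W
Step 3: Q_total = 141 * 3.9109 = 551.44 W
Step 4: m_dot = Q_total / (cp * dT) = 551.44 / (4186 * 11.61) = 0.01135 kg/s

0.01135 kg/s


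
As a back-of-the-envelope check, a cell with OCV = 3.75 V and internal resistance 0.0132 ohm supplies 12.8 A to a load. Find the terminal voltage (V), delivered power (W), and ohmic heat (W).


Step 1: V_terminal = OCV - I*R = 3.75 - 12.8 * 0.0132 = 3.581 V
Step 2: P_out = V_terminal * I = 3.581 * 12.8 = 45.84 W
Step 3: Q = I^2 * R = 12.8^2 * 0.0132 = 2.163 W

V=3.581 V, P=45.84 W, Q=2.163 W


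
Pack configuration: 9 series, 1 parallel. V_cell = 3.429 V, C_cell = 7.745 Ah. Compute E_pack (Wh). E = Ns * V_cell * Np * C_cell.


V_pack = 9 * 3.429 = 30.861 V
C_pack = 1 * 7.745 = 7.745 Ah
E = V_pack * C_pack = 30.861 * 7.745 = 239.0 Wh

239.0 Wh


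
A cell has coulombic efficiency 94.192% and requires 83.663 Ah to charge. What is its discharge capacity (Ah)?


Q_dis = eta/100 * Q_chg = 94.192/100 * 83.663 = 78.80 Ah

78.80 Ah


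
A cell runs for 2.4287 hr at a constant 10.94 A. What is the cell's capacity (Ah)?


C = I * t = 10.94 * 2.4287 = 26.57 Ah

26.57 Ah


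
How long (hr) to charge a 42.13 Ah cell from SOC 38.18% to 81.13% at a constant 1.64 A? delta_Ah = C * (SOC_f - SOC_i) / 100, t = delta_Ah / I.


delta_Ah = 42.13 * (81.13 - 38.18) / 100 = 18.095 Ah
t = delta_Ah / I = 18.095 / 1.64 = 11.03 hr

11.03 hr


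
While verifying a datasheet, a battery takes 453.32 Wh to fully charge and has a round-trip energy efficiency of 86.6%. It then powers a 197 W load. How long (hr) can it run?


Step 1: E_discharge = eta/100 * E_charge = 86.6/100 * 453.32 = 392.58 Wh
Step 2: t = E_discharge / P = 392.58 / 197 = 1.993 hr

1.993 hr


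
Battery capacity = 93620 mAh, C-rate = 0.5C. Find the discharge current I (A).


Convert: capacity = 93620 mAh = 93.62 Ah
At 0.5C: I = 0.5 * 93.62 Ah = 46.81 A

46.81 A


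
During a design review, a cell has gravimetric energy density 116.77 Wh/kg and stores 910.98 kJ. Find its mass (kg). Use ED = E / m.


Convert: E = 910.98 kJ = 253.05 Wh
m = E / ED = 253.05 / 116.77 = 2.167 kg

2.167 kg


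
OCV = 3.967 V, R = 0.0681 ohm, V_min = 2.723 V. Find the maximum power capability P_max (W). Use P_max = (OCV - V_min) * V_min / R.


P_max = (OCV - V_min) * V_min / R = (3.967 - 2.723) * 2.723 / 0.0681 = 1.244 * 2.723 / 0.0681 = 49.74 W

49.74 W


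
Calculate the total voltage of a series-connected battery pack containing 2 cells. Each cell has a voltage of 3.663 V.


Series voltages add: 2 * 3.663 V = 7.326 V

7.326 V


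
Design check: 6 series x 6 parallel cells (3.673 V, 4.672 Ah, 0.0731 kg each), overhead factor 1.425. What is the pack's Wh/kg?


Step 1: V_pack = 6 * 3.673 = 22.038 V
Step 2: C_pack = 6 * 4.672 = 28.032 Ah
Step 3: E_pack = V_pack * C_pack = 22.038 * 28.032 = 617.77 Wh
Step 4: m_pack = 6 * 6 * 0.0731 * 1.425 = 3.75 kg
Step 5: ED = E_pack / m_pack = 617.77 / 3.75 = 164.7 Wh/kg

164.7 Wh/kg


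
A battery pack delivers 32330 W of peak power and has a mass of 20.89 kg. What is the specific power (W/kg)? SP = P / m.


SP = P / m = 32330 / 20.89 = 1548 W/kg

1548 W/kg


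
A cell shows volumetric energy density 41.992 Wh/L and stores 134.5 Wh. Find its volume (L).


V = E / ED = 134.5 / 41.992 = 3.203 L

3.203 L


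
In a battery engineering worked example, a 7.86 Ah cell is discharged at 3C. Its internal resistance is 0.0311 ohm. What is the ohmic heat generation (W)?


Step 1: I = C_rate * capacity = 3 * 7.86 = 23.58 A
Step 2: Q = I^2 * R = 23.58^2 * 0.0311 = 556.02 * 0.0311 = 17.29 W

17.29 W


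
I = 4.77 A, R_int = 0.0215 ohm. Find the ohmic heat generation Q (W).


Q = I^2 * R = 4.77^2 * 0.0215 = 0.4892 W

0.4892 W


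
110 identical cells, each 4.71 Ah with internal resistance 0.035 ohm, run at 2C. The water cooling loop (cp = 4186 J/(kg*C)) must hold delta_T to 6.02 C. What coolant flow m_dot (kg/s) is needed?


Step 1: I = 2 * 4.71 = 9.42 A
Step 2: Q_cell = I^2 * R = 9.42^2 * 0.035 = 3.1058 W
Step 3: Q_total = 110 * 3.1058 = 341.64 W
Step 4: m_dot = Q_total / (cp * dT) = 341.64 / (4186 * 6.02) = 0.01356 kg/s

0.01356 kg/s


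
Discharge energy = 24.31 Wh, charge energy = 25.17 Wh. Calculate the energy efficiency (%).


eta_e = E_dis / E_chg * 100 = 24.31 / 25.17 * 100 = 96.58%

96.58%


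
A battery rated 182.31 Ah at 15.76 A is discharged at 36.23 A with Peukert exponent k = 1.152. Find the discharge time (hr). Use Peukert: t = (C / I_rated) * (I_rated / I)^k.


t_rated = C / I_rated = 182.31 / 15.76 = 11.568 hr
(I_rated/I)^k = (0.435)^1.152 = 0.3833
t = t_rated * (I_rated/I)^k = 11.568 * 0.3833 = 4.434 hr

4.434 hr


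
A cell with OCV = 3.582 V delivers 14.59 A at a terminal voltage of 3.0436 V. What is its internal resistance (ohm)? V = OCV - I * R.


R = (OCV - V) / I = (3.582 - 3.0436) / 14.59 = 0.03690 ohm

0.03690 ohm


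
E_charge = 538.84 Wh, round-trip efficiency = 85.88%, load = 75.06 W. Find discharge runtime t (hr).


Step 1: E_discharge = eta/100 * E_charge = 85.88/100 * 538.84 = 462.76 Wh
Step 2: t = E_discharge / P = 462.76 / 75.06 = 6.165 hr

6.165 hr


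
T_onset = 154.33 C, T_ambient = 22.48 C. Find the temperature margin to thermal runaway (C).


Safety margin = 154.33 C - 22.48 C = 131.85 C

131.85 C


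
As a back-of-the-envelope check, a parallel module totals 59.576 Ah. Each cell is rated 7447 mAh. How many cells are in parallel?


Convert: C_cell = 7447 mAh = 7.447 Ah
n = C_total / C_cell = 59.576 / 7.447 = 8

8


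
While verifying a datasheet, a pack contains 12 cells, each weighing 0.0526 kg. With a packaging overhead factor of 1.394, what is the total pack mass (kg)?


Cell mass sum = 12 * 0.0526 = 0.6312 kg
With overhead 1.394: m_pack = 0.6312 * 1.394 = 0.8799 kg

0.8799 kg


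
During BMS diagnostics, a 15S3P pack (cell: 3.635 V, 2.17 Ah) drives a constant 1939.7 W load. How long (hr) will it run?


Step 1: E_pack = Ns * V_cell * Np * C_cell = 15 * 3.635 * 3 * 2.17 = 354.96 Wh
Step 2: t = E_pack / P = 354.96 / 1939.7 = 0.1830 hr

0.1830 hr


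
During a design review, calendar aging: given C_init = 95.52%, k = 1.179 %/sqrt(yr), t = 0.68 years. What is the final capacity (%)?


Step 1: sqrt(0.68 yr) = 0.82462
Step 2: drop = 1.179 * 0.82462 = 0.97223
Step 3: C_final = 95.52 - 0.97223 = 94.55%

94.55%


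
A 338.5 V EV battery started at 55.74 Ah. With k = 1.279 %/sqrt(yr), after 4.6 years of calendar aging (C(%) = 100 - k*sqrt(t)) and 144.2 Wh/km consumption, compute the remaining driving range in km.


Step 1: capacity retention = 100 - 1.279 * sqrt(4.6) = 100 - 1.279 * 2.1448 = 97.257%
Step 2: C_now = 55.74 * 97.257/100 = 54.211 Ah
Step 3: E_pack = V * C_now = 338.5 * 54.211 = 18350 Wh
Step 4: range = E_pack / consumption = 18350 / 144.2 = 127.3 km

127.3 km


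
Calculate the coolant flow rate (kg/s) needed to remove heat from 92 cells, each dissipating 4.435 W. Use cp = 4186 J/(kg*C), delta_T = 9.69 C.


Step 1: Total heat Q = 92 * 4.435 W = 408.02 W
Step 2: denom = cp * dT = 4186 * 9.69 = 40562
Step 3: m_dot = 408.02 / 40562 = 0.01006 kg/s

0.01006 kg/s


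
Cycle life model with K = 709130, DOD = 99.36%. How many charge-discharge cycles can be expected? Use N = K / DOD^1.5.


Step 1: DOD^1.5 = 99.36^1.5 = 990.42
Step 2: N = 709130 / 990.42 = 716.0 cycles

716.0 cycles


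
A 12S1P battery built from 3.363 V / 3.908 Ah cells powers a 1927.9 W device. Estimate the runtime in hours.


Step 1: E_pack = Ns * V_cell * Np * C_cell = 12 * 3.363 * 1 * 3.908 = 157.71 Wh
Step 2: t = E_pack / P = 157.71 / 1927.9 = 0.08180 hr

0.08180 hr


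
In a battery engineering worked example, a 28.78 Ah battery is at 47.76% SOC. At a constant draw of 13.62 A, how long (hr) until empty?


Step 1: remaining = SOC/100 * C_total = 47.76/100 * 28.78 = 13.745 Ah
Step 2: t = remaining / I = 13.745 / 13.62 = 1.009 hr

1.009 hr


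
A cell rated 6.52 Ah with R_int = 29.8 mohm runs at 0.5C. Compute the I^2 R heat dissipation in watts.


Convert: R = 29.8 mohm = 0.0298 ohm
Step 1: I = C_rate * capacity = 0.5 * 6.52 = 3.26 A
Step 2: Q = I^2 * R = 3.26^2 * 0.0298 = 10.628 * 0.0298 = 0.3167 W

0.3167 W


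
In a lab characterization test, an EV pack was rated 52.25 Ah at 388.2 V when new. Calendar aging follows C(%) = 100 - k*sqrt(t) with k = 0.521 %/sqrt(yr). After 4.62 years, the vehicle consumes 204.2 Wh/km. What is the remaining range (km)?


Step 1: capacity retention = 100 - 0.521 * sqrt(4.62) = 100 - 0.521 * 2.1494 = 98.88%
Step 2: C_now = 52.25 * 98.88/100 = 51.665 Ah
Step 3: E_pack = V * C_now = 388.2 * 51.665 = 20056 Wh
Step 4: range = E_pack / consumption = 20056 / 204.2 = 98.22 km

98.22 km


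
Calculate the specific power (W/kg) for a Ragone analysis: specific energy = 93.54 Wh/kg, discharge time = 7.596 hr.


Specific power = 93.54 Wh/kg / 7.596 hr = 12.31 W/kg

12.31 W/kg


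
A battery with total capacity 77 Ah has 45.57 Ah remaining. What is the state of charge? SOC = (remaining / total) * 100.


SOC = (remaining / total) * 100 = (45.57 / 77) * 100 = 59.18%

59.18%


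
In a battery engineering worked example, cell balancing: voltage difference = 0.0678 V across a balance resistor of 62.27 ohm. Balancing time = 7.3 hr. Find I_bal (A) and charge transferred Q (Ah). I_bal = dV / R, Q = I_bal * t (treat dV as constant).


First, Ohm's law: I_bal = 0.0678 V / 62.27 ohm = 0.0010888 A
Then Q = I * t = 0.0010888 A * 7.3 hr = 0.007948 Ah

I=0.0010888 A, Q=0.007948 Ah


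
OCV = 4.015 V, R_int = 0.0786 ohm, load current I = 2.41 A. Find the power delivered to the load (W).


Step 1: V_terminal = OCV - I*R = 4.015 - 2.41 * 0.0786 = 3.8256 V
Step 2: P_out = V_terminal * I = 3.8256 * 2.41 = 9.220 W

9.220 W


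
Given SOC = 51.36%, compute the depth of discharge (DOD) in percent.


Complement of SOC: DOD = 100% - 51.36% = 48.64%

48.64%


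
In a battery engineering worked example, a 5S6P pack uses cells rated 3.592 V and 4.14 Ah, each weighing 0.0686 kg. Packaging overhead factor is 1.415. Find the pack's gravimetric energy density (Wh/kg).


Step 1: V_pack = 5 * 3.592 = 17.96 V
Step 2: C_pack = 6 * 4.14 = 24.84 Ah
Step 3: E_pack = V_pack * C_pack = 17.96 * 24.84 = 446.13 Wh
Step 4: m_pack = 5 * 6 * 0.0686 * 1.415 = 2.9121 kg
Step 5: ED = E_pack / m_pack = 446.13 / 2.9121 = 153.2 Wh/kg

153.2 Wh/kg


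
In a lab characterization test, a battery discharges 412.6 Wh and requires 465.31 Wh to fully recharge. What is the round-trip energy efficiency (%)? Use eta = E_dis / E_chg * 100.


eta_e = E_dis / E_chg * 100 = 412.6 / 465.31 * 100 = 88.67%

88.67%


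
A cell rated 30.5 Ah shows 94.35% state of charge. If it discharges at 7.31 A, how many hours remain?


Step 1: remaining = SOC/100 * C_total = 94.35/100 * 30.5 = 28.777 Ah
Step 2: t = remaining / I = 28.777 / 7.31 = 3.937 hr

3.937 hr


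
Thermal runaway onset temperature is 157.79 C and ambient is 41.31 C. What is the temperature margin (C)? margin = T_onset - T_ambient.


Safety margin = 157.79 C - 41.31 C = 116.48 C

116.48 C


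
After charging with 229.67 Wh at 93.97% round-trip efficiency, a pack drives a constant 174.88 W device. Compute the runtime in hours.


Step 1: E_discharge = eta/100 * E_charge = 93.97/100 * 229.67 = 215.82 Wh
Step 2: t = E_discharge / P = 215.82 / 174.88 = 1.234 hr

1.234 hr


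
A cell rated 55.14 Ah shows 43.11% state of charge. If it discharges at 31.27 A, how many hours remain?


Step 1: remaining = SOC/100 * C_total = 43.11/100 * 55.14 = 23.771 Ah
Step 2: t = remaining / I = 23.771 / 31.27 = 0.7602 hr

0.7602 hr


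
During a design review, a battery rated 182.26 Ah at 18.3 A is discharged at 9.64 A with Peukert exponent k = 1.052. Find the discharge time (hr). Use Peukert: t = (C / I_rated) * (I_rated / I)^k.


Step 1: t_rated = C / I_rated = 182.26 / 18.3 = 9.9596 hr
Step 2: ratio = 18.3 / 9.64 = 1.8983
Step 3: ratio^k = 1.8983^1.052 = 1.9626
Step 4: t = t_rated * ratio^k = 9.9596 * 1.9626 = 19.55 hr

19.55 hr


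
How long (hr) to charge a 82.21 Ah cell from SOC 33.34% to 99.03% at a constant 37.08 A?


delta_Ah = 82.21 * (99.03 - 33.34) / 100 = 54.004 Ah
t = delta_Ah / I = 54.004 / 37.08 = 1.456 hr

1.456 hr


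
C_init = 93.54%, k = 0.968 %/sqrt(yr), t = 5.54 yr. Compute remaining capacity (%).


Step 1: sqrt(5.54 yr) = 2.3537
Step 2: drop = 0.968 * 2.3537 = 2.2784
Step 3: C_final = 93.54 - 2.2784 = 91.26%

91.26%


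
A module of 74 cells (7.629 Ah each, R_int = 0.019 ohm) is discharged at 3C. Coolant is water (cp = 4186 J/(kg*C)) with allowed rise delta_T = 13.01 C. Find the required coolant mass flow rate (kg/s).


Step 1: I = 3 * 7.629 = 22.887 A
Step 2: Q_cell = I^2 * R = 22.887^2 * 0.019 = 9.9525 W
Step 3: Q_total = 74 * 9.9525 = 736.49 W
Step 4: m_dot = Q_total / (cp * dT) = 736.49 / (4186 * 13.01) = 0.01352 kg/s

0.01352 kg/s


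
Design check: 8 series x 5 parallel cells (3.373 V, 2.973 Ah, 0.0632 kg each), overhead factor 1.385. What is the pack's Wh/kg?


Step 1: V_pack = 8 * 3.373 = 26.984 V
Step 2: C_pack = 5 * 2.973 = 14.865 Ah
Step 3: E_pack = V_pack * C_pack = 26.984 * 14.865 = 401.12 Wh
Step 4: m_pack = 8 * 5 * 0.0632 * 1.385 = 3.5013 kg
Step 5: ED = E_pack / m_pack = 401.12 / 3.5013 = 114.6 Wh/kg

114.6 Wh/kg


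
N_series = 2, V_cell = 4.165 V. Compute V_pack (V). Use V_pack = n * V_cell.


V_pack = n * V_cell = 2 * 4.165 = 8.33 V

8.33 V


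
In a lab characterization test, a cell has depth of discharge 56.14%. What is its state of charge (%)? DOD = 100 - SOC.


SOC = 100 - DOD = 100 - 56.14 = 43.86%

43.86%


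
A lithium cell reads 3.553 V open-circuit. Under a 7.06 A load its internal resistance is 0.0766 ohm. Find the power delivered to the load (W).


Step 1: V_terminal = OCV - I*R = 3.553 - 7.06 * 0.0766 = 3.0122 V
Step 2: P_out = V_terminal * I = 3.0122 * 7.06 = 21.27 W

21.27 W


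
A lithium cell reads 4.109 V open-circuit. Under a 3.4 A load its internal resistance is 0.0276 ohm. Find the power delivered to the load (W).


Step 1: V_terminal = OCV - I*R = 4.109 - 3.4 * 0.0276 = 4.0152 V
Step 2: P_out = V_terminal * I = 4.0152 * 3.4 = 13.65 W

13.65 W


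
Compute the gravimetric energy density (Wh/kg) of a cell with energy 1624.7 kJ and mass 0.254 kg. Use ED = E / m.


Convert: E = 1624.7 kJ = 451.31 Wh
ED = E / m = 451.31 / 0.254 = 1777 Wh/kg

1777 Wh/kg


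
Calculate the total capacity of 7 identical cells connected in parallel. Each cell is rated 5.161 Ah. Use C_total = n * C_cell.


C_total = 7 * 5.161 = 36.127 Ah

36.127 Ah


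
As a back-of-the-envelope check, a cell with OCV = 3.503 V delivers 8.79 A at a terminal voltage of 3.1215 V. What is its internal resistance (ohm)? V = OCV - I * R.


R = (OCV - V) / I = (3.503 - 3.1215) / 8.79 = 0.04340 ohm

0.04340 ohm


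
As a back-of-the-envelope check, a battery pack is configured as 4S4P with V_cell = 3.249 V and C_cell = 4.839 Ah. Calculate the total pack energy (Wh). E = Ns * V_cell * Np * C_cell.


E = Ns * Vcell * Np * Ccell = 4 * 3.249 * 4 * 4.839 = 251.6 Wh

251.6 Wh


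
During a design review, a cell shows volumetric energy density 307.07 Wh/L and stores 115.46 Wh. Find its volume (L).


V = E / ED = 115.46 / 307.07 = 0.3760 L

0.3760 L


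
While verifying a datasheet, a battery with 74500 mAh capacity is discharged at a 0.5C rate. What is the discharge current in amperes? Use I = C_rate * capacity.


Convert: capacity = 74500 mAh = 74.5 Ah
At 0.5C: I = 0.5 * 74.5 Ah = 37.25 A

37.25 A


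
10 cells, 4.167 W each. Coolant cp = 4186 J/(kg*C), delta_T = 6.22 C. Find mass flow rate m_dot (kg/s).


Step 1: Total heat Q = 10 * 4.167 W = 41.67 W
Step 2: denom = cp * dT = 4186 * 6.22 = 26037
Step 3: m_dot = 41.67 / 26037 = 0.001600 kg/s

0.001600 kg/s


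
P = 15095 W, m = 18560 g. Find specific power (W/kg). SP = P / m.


Convert: m = 18560 g = 18.56 kg
Specific power = 15095 W / 18.56 kg = 813.3 W/kg

813.3 W/kg


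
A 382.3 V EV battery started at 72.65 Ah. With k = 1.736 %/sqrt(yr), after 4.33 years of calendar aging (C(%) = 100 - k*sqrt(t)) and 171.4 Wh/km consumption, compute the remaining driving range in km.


Step 1: capacity retention = 100 - 1.736 * sqrt(4.33) = 100 - 1.736 * 2.0809 = 96.388%
Step 2: C_now = 72.65 * 96.388/100 = 70.026 Ah
Step 3: E_pack = V * C_now = 382.3 * 70.026 = 26771 Wh
Step 4: range = E_pack / consumption = 26771 / 171.4 = 156.2 km

156.2 km


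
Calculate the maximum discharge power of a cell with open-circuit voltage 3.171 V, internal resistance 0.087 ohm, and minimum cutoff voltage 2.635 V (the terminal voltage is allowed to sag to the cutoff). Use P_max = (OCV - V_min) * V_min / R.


dV = OCV - V_min = 0.536 V (so I_max = dV / R)
P_max = dV * V_min / R = 0.536 * 2.635 / 0.087 = 16.23 W

16.23 W


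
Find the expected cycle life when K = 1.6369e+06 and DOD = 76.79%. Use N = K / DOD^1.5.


Step 1: DOD^1.5 = 76.79^1.5 = 672.91
Step 2: N = 1.6369e+06 / 672.91 = 2433 cycles

2433 cycles


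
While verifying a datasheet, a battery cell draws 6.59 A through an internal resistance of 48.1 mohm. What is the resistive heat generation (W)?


Convert: R = 48.1 mohm = 0.0481 ohm
I^2 = 43.428
Q = 43.428 * 0.0481 = 2.089 W

2.089 W


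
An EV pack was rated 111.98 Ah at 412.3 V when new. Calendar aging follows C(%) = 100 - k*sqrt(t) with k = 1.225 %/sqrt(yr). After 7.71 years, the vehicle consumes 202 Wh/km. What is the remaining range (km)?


Step 1: capacity retention = 100 - 1.225 * sqrt(7.71) = 100 - 1.225 * 2.7767 = 96.599%
Step 2: C_now = 111.98 * 96.599/100 = 108.17 Ah
Step 3: E_pack = V * C_now = 412.3 * 108.17 = 44598 Wh
Step 4: range = E_pack / consumption = 44598 / 202 = 220.8 km

220.8 km


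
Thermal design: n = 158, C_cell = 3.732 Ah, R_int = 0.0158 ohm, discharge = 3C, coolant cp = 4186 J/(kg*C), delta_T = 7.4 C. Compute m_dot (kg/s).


Step 1: I = 3 * 3.732 = 11.196 A
Step 2: Q_cell = I^2 * R = 11.196^2 * 0.0158 = 1.9805 W
Step 3: Q_total = 158 * 1.9805 = 312.92 W
Step 4: m_dot = Q_total / (cp * dT) = 312.92 / (4186 * 7.4) = 0.01010 kg/s

0.01010 kg/s


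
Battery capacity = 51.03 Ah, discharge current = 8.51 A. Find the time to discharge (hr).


Runtime = 51.03 Ah / 8.51 A = 5.996 hr

5.996 hr


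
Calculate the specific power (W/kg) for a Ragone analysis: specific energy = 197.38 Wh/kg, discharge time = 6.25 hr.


Specific power = 197.38 Wh/kg / 6.25 hr = 31.58 W/kg

31.58 W/kg


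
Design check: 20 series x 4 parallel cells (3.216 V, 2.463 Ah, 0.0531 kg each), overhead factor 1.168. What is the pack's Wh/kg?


Step 1: V_pack = 20 * 3.216 = 64.32 V
Step 2: C_pack = 4 * 2.463 = 9.852 Ah
Step 3: E_pack = V_pack * C_pack = 64.32 * 9.852 = 633.68 Wh
Step 4: m_pack = 20 * 4 * 0.0531 * 1.168 = 4.9617 kg
Step 5: ED = E_pack / m_pack = 633.68 / 4.9617 = 127.7 Wh/kg

127.7 Wh/kg


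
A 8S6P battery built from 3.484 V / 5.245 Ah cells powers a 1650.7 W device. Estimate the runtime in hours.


Step 1: E_pack = Ns * V_cell * Np * C_cell = 8 * 3.484 * 6 * 5.245 = 877.13 Wh
Step 2: t = E_pack / P = 877.13 / 1650.7 = 0.5314 hr

0.5314 hr


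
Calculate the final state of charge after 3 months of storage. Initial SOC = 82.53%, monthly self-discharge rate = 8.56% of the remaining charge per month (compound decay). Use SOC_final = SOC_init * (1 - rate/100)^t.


Monthly retention factor = 1 - 8.56/100 = 0.9144
Over 3 months: factor^3 = 0.76455
SOC_final = 82.53 * 0.76455 = 63.10%

63.10%


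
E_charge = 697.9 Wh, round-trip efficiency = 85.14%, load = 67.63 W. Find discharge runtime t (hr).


Step 1: E_discharge = eta/100 * E_charge = 85.14/100 * 697.9 = 594.19 Wh
Step 2: t = E_discharge / P = 594.19 / 67.63 = 8.786 hr

8.786 hr


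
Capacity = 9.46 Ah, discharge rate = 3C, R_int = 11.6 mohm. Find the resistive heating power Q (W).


Convert: R = 11.6 mohm = 0.0116 ohm
Step 1: I = C_rate * capacity = 3 * 9.46 = 28.38 A
Step 2: Q = I^2 * R = 28.38^2 * 0.0116 = 805.42 * 0.0116 = 9.343 W

9.343 W


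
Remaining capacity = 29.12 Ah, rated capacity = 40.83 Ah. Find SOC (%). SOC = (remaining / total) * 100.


SOC% = 29.12 / 40.83 * 100 = 71.32%

71.32%


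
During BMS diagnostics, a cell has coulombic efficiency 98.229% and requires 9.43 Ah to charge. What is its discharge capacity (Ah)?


Q_dis = eta/100 * Q_chg = 98.229/100 * 9.43 = 9.263 Ah

9.263 Ah


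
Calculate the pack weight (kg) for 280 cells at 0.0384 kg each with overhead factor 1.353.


m_pack = n * m_cell * overhead = 280 * 0.0384 * 1.353 = 14.55 kg

14.55 kg


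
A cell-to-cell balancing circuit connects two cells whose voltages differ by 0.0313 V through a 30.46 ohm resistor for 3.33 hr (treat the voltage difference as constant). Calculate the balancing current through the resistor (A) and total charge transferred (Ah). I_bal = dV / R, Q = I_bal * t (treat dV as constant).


I_bal = dV / R = 0.0313 / 30.46 = 0.0010276 A
Q = I_bal * t = 0.0010276 * 3.33 = 0.003422 Ah

I=0.0010276 A, Q=0.003422 Ah


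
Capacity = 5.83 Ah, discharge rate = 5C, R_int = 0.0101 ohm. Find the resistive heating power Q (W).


Step 1: I = C_rate * capacity = 5 * 5.83 = 29.15 A
Step 2: Q = I^2 * R = 29.15^2 * 0.0101 = 849.72 * 0.0101 = 8.582 W

8.582 W


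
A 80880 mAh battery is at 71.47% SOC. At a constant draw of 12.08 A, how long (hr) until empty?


Convert: C_total = 80880 mAh = 80.88 Ah
Step 1: remaining = SOC/100 * C_total = 71.47/100 * 80.88 = 57.805 Ah
Step 2: t = remaining / I = 57.805 / 12.08 = 4.785 hr

4.785 hr


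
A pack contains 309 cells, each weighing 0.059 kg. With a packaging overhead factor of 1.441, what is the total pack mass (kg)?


Cell mass sum = 309 * 0.059 = 18.231 kg
With overhead 1.441: m_pack = 18.231 * 1.441 = 26.27 kg

26.27 kg


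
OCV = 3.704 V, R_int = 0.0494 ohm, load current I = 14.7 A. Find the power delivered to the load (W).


Step 1: V_terminal = OCV - I*R = 3.704 - 14.7 * 0.0494 = 2.9778 V
Step 2: P_out = V_terminal * I = 2.9778 * 14.7 = 43.77 W

43.77 W


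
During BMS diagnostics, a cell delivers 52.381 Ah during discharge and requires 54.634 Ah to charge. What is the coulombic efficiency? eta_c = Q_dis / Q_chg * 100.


Coulombic efficiency = 52.381/54.634 * 100% = 95.88%

95.88%


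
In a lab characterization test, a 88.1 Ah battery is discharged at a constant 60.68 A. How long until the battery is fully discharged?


t = capacity / current = 88.1 / 60.68 = 1.452 hr

1.452 hr


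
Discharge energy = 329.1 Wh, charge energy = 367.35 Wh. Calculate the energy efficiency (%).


eta_e = E_dis / E_chg * 100 = 329.1 / 367.35 * 100 = 89.59%

89.59%


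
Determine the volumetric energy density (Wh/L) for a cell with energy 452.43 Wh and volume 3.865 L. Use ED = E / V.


ED = E / V = 452.43 / 3.865 = 117.1 Wh/L

117.1 Wh/L


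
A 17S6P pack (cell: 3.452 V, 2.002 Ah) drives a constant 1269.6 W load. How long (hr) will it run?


Step 1: E_pack = Ns * V_cell * Np * C_cell = 17 * 3.452 * 6 * 2.002 = 704.91 Wh
Step 2: t = E_pack / P = 704.91 / 1269.6 = 0.5552 hr

0.5552 hr


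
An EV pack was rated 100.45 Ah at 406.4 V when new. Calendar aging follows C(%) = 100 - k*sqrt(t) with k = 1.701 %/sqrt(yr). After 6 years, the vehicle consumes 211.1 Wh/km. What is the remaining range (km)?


Step 1: capacity retention = 100 - 1.701 * sqrt(6) = 100 - 1.701 * 2.4495 = 95.833%
Step 2: C_now = 100.45 * 95.833/100 = 96.264 Ah
Step 3: E_pack = V * C_now = 406.4 * 96.264 = 39122 Wh
Step 4: range = E_pack / consumption = 39122 / 211.1 = 185.3 km

185.3 km


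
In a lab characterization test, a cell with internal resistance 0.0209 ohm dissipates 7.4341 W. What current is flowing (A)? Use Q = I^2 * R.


I = sqrt(Q / R) = sqrt(7.4341 / 0.0209) = sqrt(355.7) = 18.86 A

18.86 A


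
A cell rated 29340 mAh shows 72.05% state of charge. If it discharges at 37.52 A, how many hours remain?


Convert: C_total = 29340 mAh = 29.34 Ah
Step 1: remaining = SOC/100 * C_total = 72.05/100 * 29.34 = 21.139 Ah
Step 2: t = remaining / I = 21.139 / 37.52 = 0.5634 hr

0.5634 hr


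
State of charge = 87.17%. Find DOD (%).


Complement of SOC: DOD = 100% - 87.17% = 12.83%

12.83%


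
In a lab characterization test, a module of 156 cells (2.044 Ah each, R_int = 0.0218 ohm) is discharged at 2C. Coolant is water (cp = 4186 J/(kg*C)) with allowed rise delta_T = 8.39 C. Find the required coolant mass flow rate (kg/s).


Step 1: I = 2 * 2.044 = 4.088 A
Step 2: Q_cell = I^2 * R = 4.088^2 * 0.0218 = 0.36432 W
Step 3: Q_total = 156 * 0.36432 = 56.834 W
Step 4: m_dot = Q_total / (cp * dT) = 56.834 / (4186 * 8.39) = 0.001618 kg/s

0.001618 kg/s


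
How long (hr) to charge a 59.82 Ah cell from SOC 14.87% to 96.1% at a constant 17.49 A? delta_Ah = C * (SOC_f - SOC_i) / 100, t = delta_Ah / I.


Step 1: dSOC = 96.1% - 14.87% = 81.23%
Step 2: delta_Ah = 59.82 * 81.23 / 100 = 48.592 Ah
Step 3: t = 48.592 / 17.49 = 2.778 hr

2.778 hr


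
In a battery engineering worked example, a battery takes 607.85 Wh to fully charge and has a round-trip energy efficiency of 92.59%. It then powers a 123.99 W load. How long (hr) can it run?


Step 1: E_discharge = eta/100 * E_charge = 92.59/100 * 607.85 = 562.81 Wh
Step 2: t = E_discharge / P = 562.81 / 123.99 = 4.539 hr

4.539 hr


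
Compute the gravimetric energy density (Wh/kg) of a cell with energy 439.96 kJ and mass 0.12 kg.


Convert: E = 439.96 kJ = 122.21 Wh
ED = E / m = 122.21 / 0.12 = 1018 Wh/kg

1018 Wh/kg


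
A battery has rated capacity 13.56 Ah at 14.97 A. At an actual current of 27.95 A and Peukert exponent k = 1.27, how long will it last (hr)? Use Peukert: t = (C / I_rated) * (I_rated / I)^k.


t_rated = C / I_rated = 13.56 / 14.97 = 0.90581 hr
(I_rated/I)^k = (0.5356)^1.27 = 0.45251
t = t_rated * (I_rated/I)^k = 0.90581 * 0.45251 = 0.4099 hr

0.4099 hr


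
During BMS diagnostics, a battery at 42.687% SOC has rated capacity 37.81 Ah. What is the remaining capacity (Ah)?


remaining = SOC / 100 * total = 42.687 / 100 * 37.81 = 16.14 Ah

16.14 Ah


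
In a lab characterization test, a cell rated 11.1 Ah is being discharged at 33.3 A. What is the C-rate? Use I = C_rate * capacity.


C_rate = I / capacity = 33.3 / 11.1 = 3C

3C


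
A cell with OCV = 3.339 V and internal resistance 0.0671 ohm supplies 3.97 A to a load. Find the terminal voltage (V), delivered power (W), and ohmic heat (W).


Step 1: V_terminal = OCV - I*R = 3.339 - 3.97 * 0.0671 = 3.0726 V
Step 2: P_out = V_terminal * I = 3.0726 * 3.97 = 12.20 W
Step 3: Q = I^2 * R = 3.97^2 * 0.0671 = 1.058 W

V=3.0726 V, P=12.20 W, Q=1.058 W


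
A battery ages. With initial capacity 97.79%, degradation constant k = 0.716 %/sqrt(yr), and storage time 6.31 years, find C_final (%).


Step 1: sqrt(6.31 yr) = 2.512
Step 2: drop = 0.716 * 2.512 = 1.7986
Step 3: C_final = 97.79 - 1.7986 = 95.99%

95.99%


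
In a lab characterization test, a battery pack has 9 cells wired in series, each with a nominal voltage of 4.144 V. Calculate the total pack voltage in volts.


With 9 cells in series at 4.144 V each, V_pack = 37.296 V

37.296 V


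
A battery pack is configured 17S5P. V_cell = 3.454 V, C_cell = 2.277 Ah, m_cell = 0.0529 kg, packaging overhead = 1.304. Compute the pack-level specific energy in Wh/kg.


Step 1: V_pack = 17 * 3.454 = 58.718 V
Step 2: C_pack = 5 * 2.277 = 11.385 Ah
Step 3: E_pack = V_pack * C_pack = 58.718 * 11.385 = 668.5 Wh
Step 4: m_pack = 17 * 5 * 0.0529 * 1.304 = 5.8634 kg
Step 5: ED = E_pack / m_pack = 668.5 / 5.8634 = 114.0 Wh/kg

114.0 Wh/kg


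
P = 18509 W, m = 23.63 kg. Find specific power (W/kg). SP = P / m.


Specific power = 18509 W / 23.63 kg = 783.3 W/kg

783.3 W/kg


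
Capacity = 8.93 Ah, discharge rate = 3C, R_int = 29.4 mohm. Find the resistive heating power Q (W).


Convert: R = 29.4 mohm = 0.0294 ohm
Step 1: I = C_rate * capacity = 3 * 8.93 = 26.79 A
Step 2: Q = I^2 * R = 26.79^2 * 0.0294 = 717.7 * 0.0294 = 21.10 W

21.10 W


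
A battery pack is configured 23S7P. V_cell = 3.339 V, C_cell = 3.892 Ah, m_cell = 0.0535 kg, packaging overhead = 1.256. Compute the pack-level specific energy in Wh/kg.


Step 1: V_pack = 23 * 3.339 = 76.797 V
Step 2: C_pack = 7 * 3.892 = 27.244 Ah
Step 3: E_pack = V_pack * C_pack = 76.797 * 27.244 = 2092.3 Wh
Step 4: m_pack = 23 * 7 * 0.0535 * 1.256 = 10.819 kg
Step 5: ED = E_pack / m_pack = 2092.3 / 10.819 = 193.4 Wh/kg

193.4 Wh/kg


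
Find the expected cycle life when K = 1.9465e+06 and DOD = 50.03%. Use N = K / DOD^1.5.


DOD^1.5 = 353.87
N = K / DOD^1.5 = 1.9465e+06 / 353.87 = 5501

5501 cycles


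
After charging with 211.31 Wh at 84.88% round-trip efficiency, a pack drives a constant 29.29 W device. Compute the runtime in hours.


Step 1: E_discharge = eta/100 * E_charge = 84.88/100 * 211.31 = 179.36 Wh
Step 2: t = E_discharge / P = 179.36 / 29.29 = 6.124 hr

6.124 hr


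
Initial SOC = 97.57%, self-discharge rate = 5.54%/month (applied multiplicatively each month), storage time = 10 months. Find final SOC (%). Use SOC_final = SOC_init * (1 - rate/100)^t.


decay = (1 - 5.54/100)^10 = 0.56556
SOC_final = 97.57 * 0.56556 = 55.18%

55.18%


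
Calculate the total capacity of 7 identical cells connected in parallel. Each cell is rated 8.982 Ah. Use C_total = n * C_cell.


Parallel capacities add: 7 * 8.982 Ah = 62.874 Ah

62.874 Ah


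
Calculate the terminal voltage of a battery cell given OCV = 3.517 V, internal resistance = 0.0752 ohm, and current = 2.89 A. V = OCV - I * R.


IR drop = 2.89 * 0.0752 = 0.21733 V
V = 3.517 - 0.21733 = 3.300 V

3.300 V


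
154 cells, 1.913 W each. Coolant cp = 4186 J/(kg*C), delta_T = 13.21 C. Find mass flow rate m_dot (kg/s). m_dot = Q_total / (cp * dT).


Q_total = 154 * 1.913 = 294.6 W
m_dot = Q_total / (cp * dT) = 294.6 / (4186 * 13.21) = 0.005328 kg/s

0.005328 kg/s


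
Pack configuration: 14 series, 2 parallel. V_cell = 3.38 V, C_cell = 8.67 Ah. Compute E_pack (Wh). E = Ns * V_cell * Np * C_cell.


E = Ns * Vcell * Np * Ccell = 14 * 3.38 * 2 * 8.67 = 820.5 Wh

820.5 Wh


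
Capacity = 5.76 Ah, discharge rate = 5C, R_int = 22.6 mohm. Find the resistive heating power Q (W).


Convert: R = 22.6 mohm = 0.0226 ohm
Step 1: I = C_rate * capacity = 5 * 5.76 = 28.8 A
Step 2: Q = I^2 * R = 28.8^2 * 0.0226 = 829.44 * 0.0226 = 18.75 W

18.75 W


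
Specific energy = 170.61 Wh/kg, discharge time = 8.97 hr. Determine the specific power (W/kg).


Specific power = 170.61 Wh/kg / 8.97 hr = 19.02 W/kg

19.02 W/kg


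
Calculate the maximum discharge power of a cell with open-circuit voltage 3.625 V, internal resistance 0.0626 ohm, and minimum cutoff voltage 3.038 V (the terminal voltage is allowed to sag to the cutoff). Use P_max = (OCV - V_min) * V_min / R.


P_max = (OCV - V_min) * V_min / R = (3.625 - 3.038) * 3.038 / 0.0626 = 0.587 * 3.038 / 0.0626 = 28.49 W

28.49 W


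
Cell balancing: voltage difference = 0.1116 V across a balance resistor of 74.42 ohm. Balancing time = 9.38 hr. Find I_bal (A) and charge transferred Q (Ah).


First, Ohm's law: I_bal = 0.1116 V / 74.42 ohm = 0.0014996 A
Then Q = I * t = 0.0014996 A * 9.38 hr = 0.01407 Ah

I=0.0014996 A, Q=0.01407 Ah


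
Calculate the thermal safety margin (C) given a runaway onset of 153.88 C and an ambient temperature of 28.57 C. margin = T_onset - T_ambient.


margin = T_onset - T_ambient = 153.88 - 28.57 = 125.31 C

125.31 C


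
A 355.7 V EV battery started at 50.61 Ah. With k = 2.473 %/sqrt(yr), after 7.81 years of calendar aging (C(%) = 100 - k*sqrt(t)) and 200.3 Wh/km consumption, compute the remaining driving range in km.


Step 1: capacity retention = 100 - 2.473 * sqrt(7.81) = 100 - 2.473 * 2.7946 = 93.089%
Step 2: C_now = 50.61 * 93.089/100 = 47.112 Ah
Step 3: E_pack = V * C_now = 355.7 * 47.112 = 16758 Wh
Step 4: range = E_pack / consumption = 16758 / 200.3 = 83.66 km

83.66 km


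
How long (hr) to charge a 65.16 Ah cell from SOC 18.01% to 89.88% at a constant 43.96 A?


Step 1: dSOC = 89.88% - 18.01% = 71.87%
Step 2: delta_Ah = 65.16 * 71.87 / 100 = 46.83 Ah
Step 3: t = 46.83 / 43.96 = 1.065 hr

1.065 hr


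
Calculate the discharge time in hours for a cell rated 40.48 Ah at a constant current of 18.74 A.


t = capacity / current = 40.48 / 18.74 = 2.160 hr

2.160 hr


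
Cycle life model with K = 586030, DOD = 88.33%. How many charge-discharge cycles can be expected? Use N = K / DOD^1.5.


DOD^1.5 = 830.16
N = K / DOD^1.5 = 586030 / 830.16 = 705.9

705.9 cycles


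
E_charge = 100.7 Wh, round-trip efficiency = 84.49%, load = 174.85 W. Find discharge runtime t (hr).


Step 1: E_discharge = eta/100 * E_charge = 84.49/100 * 100.7 = 85.081 Wh
Step 2: t = E_discharge / P = 85.081 / 174.85 = 0.4866 hr

0.4866 hr


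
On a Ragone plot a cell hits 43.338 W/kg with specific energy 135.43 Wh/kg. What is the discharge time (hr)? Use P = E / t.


t = E / P = 135.43 / 43.338 = 3.125 hr

3.125 hr


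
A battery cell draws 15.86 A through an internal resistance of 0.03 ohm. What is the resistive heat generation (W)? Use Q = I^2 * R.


I^2 = 251.54
Q = 251.54 * 0.03 = 7.546 W

7.546 W


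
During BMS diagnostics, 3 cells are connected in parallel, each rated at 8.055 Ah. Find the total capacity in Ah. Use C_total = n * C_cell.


Parallel capacities add: 3 * 8.055 Ah = 24.165 Ah

24.165 Ah


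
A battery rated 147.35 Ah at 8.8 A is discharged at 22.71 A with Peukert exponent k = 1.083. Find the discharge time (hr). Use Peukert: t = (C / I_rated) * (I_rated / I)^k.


Step 1: t_rated = C / I_rated = 147.35 / 8.8 = 16.744 hr
Step 2: ratio = 8.8 / 22.71 = 0.38749
Step 3: ratio^k = 0.38749^1.083 = 0.35817
Step 4: t = t_rated * ratio^k = 16.744 * 0.35817 = 5.997 hr

5.997 hr


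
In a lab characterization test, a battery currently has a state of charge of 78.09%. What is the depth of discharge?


DOD = 100 - SOC = 100 - 78.09 = 21.91%

21.91%


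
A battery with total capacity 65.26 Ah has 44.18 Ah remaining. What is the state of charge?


SOC% = 44.18 / 65.26 * 100 = 67.70%

67.70%


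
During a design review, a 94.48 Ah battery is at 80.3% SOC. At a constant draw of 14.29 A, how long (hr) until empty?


Step 1: remaining = SOC/100 * C_total = 80.3/100 * 94.48 = 75.867 Ah
Step 2: t = remaining / I = 75.867 / 14.29 = 5.309 hr

5.309 hr


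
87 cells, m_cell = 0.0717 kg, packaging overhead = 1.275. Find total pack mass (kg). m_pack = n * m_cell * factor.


Cell mass sum = 87 * 0.0717 = 6.2379 kg
With overhead 1.275: m_pack = 6.2379 * 1.275 = 7.953 kg

7.953 kg


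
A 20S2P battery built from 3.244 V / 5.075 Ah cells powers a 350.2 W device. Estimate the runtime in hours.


Step 1: E_pack = Ns * V_cell * Np * C_cell = 20 * 3.244 * 2 * 5.075 = 658.53 Wh
Step 2: t = E_pack / P = 658.53 / 350.2 = 1.880 hr

1.880 hr


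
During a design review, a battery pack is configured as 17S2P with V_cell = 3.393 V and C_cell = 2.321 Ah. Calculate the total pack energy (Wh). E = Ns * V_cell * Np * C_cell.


V_pack = 17 * 3.393 = 57.681 V
C_pack = 2 * 2.321 = 4.642 Ah
E = V_pack * C_pack = 57.681 * 4.642 = 267.8 Wh

267.8 Wh


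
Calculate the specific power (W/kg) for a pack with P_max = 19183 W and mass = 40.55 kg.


Specific power = 19183 W / 40.55 kg = 473.1 W/kg

473.1 W/kg


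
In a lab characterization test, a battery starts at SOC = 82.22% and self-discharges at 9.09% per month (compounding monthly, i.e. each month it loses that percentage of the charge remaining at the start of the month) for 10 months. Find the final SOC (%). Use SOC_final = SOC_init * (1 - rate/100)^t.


decay = (1 - 9.09/100)^10 = 0.38558
SOC_final = 82.22 * 0.38558 = 31.70%

31.70%


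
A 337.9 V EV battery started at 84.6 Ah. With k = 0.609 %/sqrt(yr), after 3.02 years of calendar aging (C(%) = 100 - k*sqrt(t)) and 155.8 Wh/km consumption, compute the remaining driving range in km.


Step 1: capacity retention = 100 - 0.609 * sqrt(3.02) = 100 - 0.609 * 1.7378 = 98.942%
Step 2: C_now = 84.6 * 98.942/100 = 83.705 Ah
Step 3: E_pack = V * C_now = 337.9 * 83.705 = 28284 Wh
Step 4: range = E_pack / consumption = 28284 / 155.8 = 181.5 km

181.5 km


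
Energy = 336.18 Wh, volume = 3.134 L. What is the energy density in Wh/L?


Volumetric ED = 336.18 Wh / 3.134 L = 107.3 Wh/L

107.3 Wh/L


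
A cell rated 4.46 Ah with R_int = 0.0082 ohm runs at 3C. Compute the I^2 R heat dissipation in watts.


Step 1: I = C_rate * capacity = 3 * 4.46 = 13.38 A
Step 2: Q = I^2 * R = 13.38^2 * 0.0082 = 179.02 * 0.0082 = 1.468 W

1.468 W


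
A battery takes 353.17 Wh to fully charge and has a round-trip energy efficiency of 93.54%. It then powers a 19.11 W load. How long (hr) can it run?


Step 1: E_discharge = eta/100 * E_charge = 93.54/100 * 353.17 = 330.36 Wh
Step 2: t = E_discharge / P = 330.36 / 19.11 = 17.29 hr

17.29 hr


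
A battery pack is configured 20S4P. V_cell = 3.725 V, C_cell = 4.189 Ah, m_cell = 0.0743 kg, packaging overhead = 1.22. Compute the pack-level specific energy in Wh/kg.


Step 1: V_pack = 20 * 3.725 = 74.5 V
Step 2: C_pack = 4 * 4.189 = 16.756 Ah
Step 3: E_pack = V_pack * C_pack = 74.5 * 16.756 = 1248.3 Wh
Step 4: m_pack = 20 * 4 * 0.0743 * 1.22 = 7.2517 kg
Step 5: ED = E_pack / m_pack = 1248.3 / 7.2517 = 172.1 Wh/kg

172.1 Wh/kg


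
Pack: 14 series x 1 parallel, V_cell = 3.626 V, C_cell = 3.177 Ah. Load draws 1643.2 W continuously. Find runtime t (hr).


Step 1: E_pack = Ns * V_cell * Np * C_cell = 14 * 3.626 * 1 * 3.177 = 161.28 Wh
Step 2: t = E_pack / P = 161.28 / 1643.2 = 0.09815 hr

0.09815 hr


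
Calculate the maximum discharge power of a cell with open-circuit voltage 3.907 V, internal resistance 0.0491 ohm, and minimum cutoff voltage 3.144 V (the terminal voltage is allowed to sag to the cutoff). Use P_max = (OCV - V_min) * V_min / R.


P_max = (OCV - V_min) * V_min / R = (3.907 - 3.144) * 3.144 / 0.0491 = 0.763 * 3.144 / 0.0491 = 48.86 W

48.86 W


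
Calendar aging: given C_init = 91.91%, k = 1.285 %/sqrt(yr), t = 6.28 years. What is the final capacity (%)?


sqrt(t) = sqrt(6.28) = 2.506
C_final = 91.91 - 1.285 * 2.506 = 88.69%

88.69%


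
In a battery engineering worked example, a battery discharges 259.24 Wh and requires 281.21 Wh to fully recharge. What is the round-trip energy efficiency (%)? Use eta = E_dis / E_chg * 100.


eta_e = E_dis / E_chg * 100 = 259.24 / 281.21 * 100 = 92.19%

92.19%


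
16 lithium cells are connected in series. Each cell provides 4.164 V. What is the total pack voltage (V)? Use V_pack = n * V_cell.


V_pack = n * V_cell = 16 * 4.164 = 66.624 V

66.624 V


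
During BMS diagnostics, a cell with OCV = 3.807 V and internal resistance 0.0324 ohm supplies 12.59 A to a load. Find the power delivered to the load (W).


Step 1: V_terminal = OCV - I*R = 3.807 - 12.59 * 0.0324 = 3.3991 V
Step 2: P_out = V_terminal * I = 3.3991 * 12.59 = 42.79 W

42.79 W
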